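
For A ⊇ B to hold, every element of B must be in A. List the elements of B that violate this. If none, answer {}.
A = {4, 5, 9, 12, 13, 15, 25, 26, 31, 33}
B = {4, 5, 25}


Set A = {4, 5, 9, 12, 13, 15, 25, 26, 31, 33}
Set B = {4, 5, 25}
Check each element of B against A:
4 ∈ A, 5 ∈ A, 25 ∈ A
Elements of B not in A: {}

{}


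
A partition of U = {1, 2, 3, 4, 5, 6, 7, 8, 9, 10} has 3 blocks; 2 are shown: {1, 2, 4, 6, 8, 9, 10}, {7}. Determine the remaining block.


U = {1, 2, 3, 4, 5, 6, 7, 8, 9, 10}
Shown blocks: {1, 2, 4, 6, 8, 9, 10}, {7}
A partition's blocks are pairwise disjoint and cover U, so the missing block = U \ (union of shown blocks).
Union of shown blocks: {1, 2, 4, 6, 7, 8, 9, 10}
Missing block = U \ (union) = {3, 5}

{3, 5}


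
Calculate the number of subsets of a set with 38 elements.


The set has 38 elements.
The power set contains all possible subsets.
|P(A)| = 2^|A| = 2^38 = 274877906944

274877906944


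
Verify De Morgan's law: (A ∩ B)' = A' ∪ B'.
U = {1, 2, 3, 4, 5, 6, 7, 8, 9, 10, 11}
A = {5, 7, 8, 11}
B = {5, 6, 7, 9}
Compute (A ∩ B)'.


U = {1, 2, 3, 4, 5, 6, 7, 8, 9, 10, 11}
A = {5, 7, 8, 11}, B = {5, 6, 7, 9}
A ∩ B = {5, 7}
(A ∩ B)' = U \ (A ∩ B) = {1, 2, 3, 4, 6, 8, 9, 10, 11}
Verification via A' ∪ B': A' = {1, 2, 3, 4, 6, 9, 10}, B' = {1, 2, 3, 4, 8, 10, 11}
A' ∪ B' = {1, 2, 3, 4, 6, 8, 9, 10, 11} ✓

{1, 2, 3, 4, 6, 8, 9, 10, 11}


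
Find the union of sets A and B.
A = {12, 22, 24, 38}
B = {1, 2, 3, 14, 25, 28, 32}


Set A = {12, 22, 24, 38}
Set B = {1, 2, 3, 14, 25, 28, 32}
A ∪ B includes all elements in either set.
Elements from A: {12, 22, 24, 38}
Elements from B not already included: {1, 2, 3, 14, 25, 28, 32}
A ∪ B = {1, 2, 3, 12, 14, 22, 24, 25, 28, 32, 38}

{1, 2, 3, 12, 14, 22, 24, 25, 28, 32, 38}


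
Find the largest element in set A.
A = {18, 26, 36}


Set A = {18, 26, 36}
Elements in ascending order: 18, 26, 36
The largest element is 36.

36


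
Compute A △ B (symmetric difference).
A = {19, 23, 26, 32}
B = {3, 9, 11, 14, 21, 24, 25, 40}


Set A = {19, 23, 26, 32}
Set B = {3, 9, 11, 14, 21, 24, 25, 40}
A △ B = (A \ B) ∪ (B \ A)
Elements in A but not B: {19, 23, 26, 32}
Elements in B but not A: {3, 9, 11, 14, 21, 24, 25, 40}
A △ B = {3, 9, 11, 14, 19, 21, 23, 24, 25, 26, 32, 40}

{3, 9, 11, 14, 19, 21, 23, 24, 25, 26, 32, 40}


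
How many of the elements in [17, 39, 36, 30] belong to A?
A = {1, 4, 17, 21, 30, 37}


Set A = {1, 4, 17, 21, 30, 37}
Candidates: [17, 39, 36, 30]
Check each candidate:
17 ∈ A, 39 ∉ A, 36 ∉ A, 30 ∈ A
Count of candidates in A: 2

2


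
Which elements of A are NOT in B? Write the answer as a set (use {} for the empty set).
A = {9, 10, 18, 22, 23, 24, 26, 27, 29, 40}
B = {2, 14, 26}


Set A = {9, 10, 18, 22, 23, 24, 26, 27, 29, 40}
Set B = {2, 14, 26}
Check each element of A against B:
9 ∉ B (include), 10 ∉ B (include), 18 ∉ B (include), 22 ∉ B (include), 23 ∉ B (include), 24 ∉ B (include), 26 ∈ B, 27 ∉ B (include), 29 ∉ B (include), 40 ∉ B (include)
Elements of A not in B: {9, 10, 18, 22, 23, 24, 27, 29, 40}

{9, 10, 18, 22, 23, 24, 27, 29, 40}


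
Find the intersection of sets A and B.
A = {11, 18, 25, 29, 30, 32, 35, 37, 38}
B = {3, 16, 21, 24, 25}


Set A = {11, 18, 25, 29, 30, 32, 35, 37, 38}
Set B = {3, 16, 21, 24, 25}
A ∩ B includes only elements in both sets.
Check each element of A against B:
11 ✗, 18 ✗, 25 ✓, 29 ✗, 30 ✗, 32 ✗, 35 ✗, 37 ✗, 38 ✗
A ∩ B = {25}

{25}


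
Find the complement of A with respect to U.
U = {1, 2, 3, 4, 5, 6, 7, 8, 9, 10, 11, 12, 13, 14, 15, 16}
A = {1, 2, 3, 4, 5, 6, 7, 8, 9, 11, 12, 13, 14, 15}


Universal set U = {1, 2, 3, 4, 5, 6, 7, 8, 9, 10, 11, 12, 13, 14, 15, 16}
Set A = {1, 2, 3, 4, 5, 6, 7, 8, 9, 11, 12, 13, 14, 15}
A' = U \ A = elements in U but not in A
Checking each element of U:
1 (in A, exclude), 2 (in A, exclude), 3 (in A, exclude), 4 (in A, exclude), 5 (in A, exclude), 6 (in A, exclude), 7 (in A, exclude), 8 (in A, exclude), 9 (in A, exclude), 10 (not in A, include), 11 (in A, exclude), 12 (in A, exclude), 13 (in A, exclude), 14 (in A, exclude), 15 (in A, exclude), 16 (not in A, include)
A' = {10, 16}

{10, 16}


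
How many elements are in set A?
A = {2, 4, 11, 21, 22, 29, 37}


Set A = {2, 4, 11, 21, 22, 29, 37}
Listing elements: 2, 4, 11, 21, 22, 29, 37
Counting: 7 elements
|A| = 7

7


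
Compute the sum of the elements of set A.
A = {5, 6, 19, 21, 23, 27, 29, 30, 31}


Set A = {5, 6, 19, 21, 23, 27, 29, 30, 31}
Sum = 5 + 6 + 19 + 21 + 23 + 27 + 29 + 30 + 31 = 191

191


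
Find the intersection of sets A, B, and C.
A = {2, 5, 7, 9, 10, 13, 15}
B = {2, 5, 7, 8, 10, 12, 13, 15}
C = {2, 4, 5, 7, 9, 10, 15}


Set A = {2, 5, 7, 9, 10, 13, 15}
Set B = {2, 5, 7, 8, 10, 12, 13, 15}
Set C = {2, 4, 5, 7, 9, 10, 15}
First, A ∩ B = {2, 5, 7, 10, 13, 15}
Then, (A ∩ B) ∩ C = {2, 5, 7, 10, 15}

{2, 5, 7, 10, 15}


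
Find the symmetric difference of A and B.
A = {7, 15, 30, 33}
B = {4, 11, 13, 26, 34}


Set A = {7, 15, 30, 33}
Set B = {4, 11, 13, 26, 34}
A △ B = (A \ B) ∪ (B \ A)
Elements in A but not B: {7, 15, 30, 33}
Elements in B but not A: {4, 11, 13, 26, 34}
A △ B = {4, 7, 11, 13, 15, 26, 30, 33, 34}

{4, 7, 11, 13, 15, 26, 30, 33, 34}


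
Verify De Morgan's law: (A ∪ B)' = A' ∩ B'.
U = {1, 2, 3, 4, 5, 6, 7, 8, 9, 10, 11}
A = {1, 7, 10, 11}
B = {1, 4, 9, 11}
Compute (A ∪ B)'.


U = {1, 2, 3, 4, 5, 6, 7, 8, 9, 10, 11}
A = {1, 7, 10, 11}, B = {1, 4, 9, 11}
A ∪ B = {1, 4, 7, 9, 10, 11}
(A ∪ B)' = U \ (A ∪ B) = {2, 3, 5, 6, 8}
Verification via A' ∩ B': A' = {2, 3, 4, 5, 6, 8, 9}, B' = {2, 3, 5, 6, 7, 8, 10}
A' ∩ B' = {2, 3, 5, 6, 8} ✓

{2, 3, 5, 6, 8}


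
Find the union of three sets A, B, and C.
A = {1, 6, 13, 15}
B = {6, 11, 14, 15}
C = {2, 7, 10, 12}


Set A = {1, 6, 13, 15}
Set B = {6, 11, 14, 15}
Set C = {2, 7, 10, 12}
First, A ∪ B = {1, 6, 11, 13, 14, 15}
Then, (A ∪ B) ∪ C = {1, 2, 6, 7, 10, 11, 12, 13, 14, 15}

{1, 2, 6, 7, 10, 11, 12, 13, 14, 15}


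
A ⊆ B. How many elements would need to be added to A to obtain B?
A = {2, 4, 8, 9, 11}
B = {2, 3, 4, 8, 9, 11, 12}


Set A = {2, 4, 8, 9, 11}, |A| = 5
Set B = {2, 3, 4, 8, 9, 11, 12}, |B| = 7
Since A ⊆ B: B \ A = {3, 12}
|B| - |A| = 7 - 5 = 2

2


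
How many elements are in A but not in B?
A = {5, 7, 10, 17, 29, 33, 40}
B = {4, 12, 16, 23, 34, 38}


Set A = {5, 7, 10, 17, 29, 33, 40}
Set B = {4, 12, 16, 23, 34, 38}
A \ B = {5, 7, 10, 17, 29, 33, 40}
|A \ B| = 7

7


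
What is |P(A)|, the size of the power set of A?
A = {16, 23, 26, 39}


Set A = {16, 23, 26, 39}
|A| = 4
The power set P(A) contains all subsets of A.
|P(A)| = 2^|A| = 2^4 = 16

16


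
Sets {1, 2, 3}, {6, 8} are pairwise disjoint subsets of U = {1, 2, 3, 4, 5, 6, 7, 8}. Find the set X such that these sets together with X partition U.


U = {1, 2, 3, 4, 5, 6, 7, 8}
Shown blocks: {1, 2, 3}, {6, 8}
A partition's blocks are pairwise disjoint and cover U, so the missing block = U \ (union of shown blocks).
Union of shown blocks: {1, 2, 3, 6, 8}
Missing block = U \ (union) = {4, 5, 7}

{4, 5, 7}


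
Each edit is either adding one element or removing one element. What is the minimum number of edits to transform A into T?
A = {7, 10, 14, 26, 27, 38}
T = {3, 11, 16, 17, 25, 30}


Set A = {7, 10, 14, 26, 27, 38}
Set T = {3, 11, 16, 17, 25, 30}
Elements to remove from A (in A, not in T): {7, 10, 14, 26, 27, 38} → 6 removals
Elements to add to A (in T, not in A): {3, 11, 16, 17, 25, 30} → 6 additions
Total edits = 6 + 6 = 12

12


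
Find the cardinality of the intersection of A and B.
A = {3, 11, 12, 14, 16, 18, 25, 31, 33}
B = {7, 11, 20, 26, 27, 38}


Set A = {3, 11, 12, 14, 16, 18, 25, 31, 33}
Set B = {7, 11, 20, 26, 27, 38}
A ∩ B = {11}
|A ∩ B| = 1

1


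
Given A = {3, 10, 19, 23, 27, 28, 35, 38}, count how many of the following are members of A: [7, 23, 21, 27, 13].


Set A = {3, 10, 19, 23, 27, 28, 35, 38}
Candidates: [7, 23, 21, 27, 13]
Check each candidate:
7 ∉ A, 23 ∈ A, 21 ∉ A, 27 ∈ A, 13 ∉ A
Count of candidates in A: 2

2


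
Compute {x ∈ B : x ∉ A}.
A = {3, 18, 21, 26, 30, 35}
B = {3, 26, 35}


Set A = {3, 18, 21, 26, 30, 35}
Set B = {3, 26, 35}
Check each element of B against A:
3 ∈ A, 26 ∈ A, 35 ∈ A
Elements of B not in A: {}

{}


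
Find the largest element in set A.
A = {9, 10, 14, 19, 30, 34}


Set A = {9, 10, 14, 19, 30, 34}
Elements in ascending order: 9, 10, 14, 19, 30, 34
The largest element is 34.

34


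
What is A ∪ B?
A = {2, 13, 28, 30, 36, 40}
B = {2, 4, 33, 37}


Set A = {2, 13, 28, 30, 36, 40}
Set B = {2, 4, 33, 37}
A ∪ B includes all elements in either set.
Elements from A: {2, 13, 28, 30, 36, 40}
Elements from B not already included: {4, 33, 37}
A ∪ B = {2, 4, 13, 28, 30, 33, 36, 37, 40}

{2, 4, 13, 28, 30, 33, 36, 37, 40}


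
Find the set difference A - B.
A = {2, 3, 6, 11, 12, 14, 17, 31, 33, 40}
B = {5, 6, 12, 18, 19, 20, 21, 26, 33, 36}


Set A = {2, 3, 6, 11, 12, 14, 17, 31, 33, 40}
Set B = {5, 6, 12, 18, 19, 20, 21, 26, 33, 36}
A \ B includes elements in A that are not in B.
Check each element of A:
2 (not in B, keep), 3 (not in B, keep), 6 (in B, remove), 11 (not in B, keep), 12 (in B, remove), 14 (not in B, keep), 17 (not in B, keep), 31 (not in B, keep), 33 (in B, remove), 40 (not in B, keep)
A \ B = {2, 3, 11, 14, 17, 31, 40}

{2, 3, 11, 14, 17, 31, 40}


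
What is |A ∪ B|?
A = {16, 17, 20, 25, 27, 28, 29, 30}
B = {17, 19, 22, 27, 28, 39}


Set A = {16, 17, 20, 25, 27, 28, 29, 30}, |A| = 8
Set B = {17, 19, 22, 27, 28, 39}, |B| = 6
A ∩ B = {17, 27, 28}, |A ∩ B| = 3
|A ∪ B| = |A| + |B| - |A ∩ B| = 8 + 6 - 3 = 11

11


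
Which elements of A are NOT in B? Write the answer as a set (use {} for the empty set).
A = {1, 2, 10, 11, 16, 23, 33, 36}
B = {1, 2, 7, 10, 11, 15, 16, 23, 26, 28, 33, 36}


Set A = {1, 2, 10, 11, 16, 23, 33, 36}
Set B = {1, 2, 7, 10, 11, 15, 16, 23, 26, 28, 33, 36}
Check each element of A against B:
1 ∈ B, 2 ∈ B, 10 ∈ B, 11 ∈ B, 16 ∈ B, 23 ∈ B, 33 ∈ B, 36 ∈ B
Elements of A not in B: {}

{}


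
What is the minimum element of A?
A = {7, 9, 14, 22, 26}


Set A = {7, 9, 14, 22, 26}
Elements in ascending order: 7, 9, 14, 22, 26
The smallest element is 7.

7


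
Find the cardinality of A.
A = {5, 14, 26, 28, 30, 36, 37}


Set A = {5, 14, 26, 28, 30, 36, 37}
Listing elements: 5, 14, 26, 28, 30, 36, 37
Counting: 7 elements
|A| = 7

7


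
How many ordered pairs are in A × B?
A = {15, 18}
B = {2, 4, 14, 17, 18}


Set A = {15, 18} has 2 elements.
Set B = {2, 4, 14, 17, 18} has 5 elements.
|A × B| = |A| × |B| = 2 × 5 = 10

10


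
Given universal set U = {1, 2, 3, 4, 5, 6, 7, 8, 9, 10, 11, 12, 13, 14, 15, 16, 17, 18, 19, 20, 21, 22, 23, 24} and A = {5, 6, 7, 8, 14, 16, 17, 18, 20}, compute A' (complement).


Universal set U = {1, 2, 3, 4, 5, 6, 7, 8, 9, 10, 11, 12, 13, 14, 15, 16, 17, 18, 19, 20, 21, 22, 23, 24}
Set A = {5, 6, 7, 8, 14, 16, 17, 18, 20}
A' = U \ A = elements in U but not in A
Checking each element of U:
1 (not in A, include), 2 (not in A, include), 3 (not in A, include), 4 (not in A, include), 5 (in A, exclude), 6 (in A, exclude), 7 (in A, exclude), 8 (in A, exclude), 9 (not in A, include), 10 (not in A, include), 11 (not in A, include), 12 (not in A, include), 13 (not in A, include), 14 (in A, exclude), 15 (not in A, include), 16 (in A, exclude), 17 (in A, exclude), 18 (in A, exclude), 19 (not in A, include), 20 (in A, exclude), 21 (not in A, include), 22 (not in A, include), 23 (not in A, include), 24 (not in A, include)
A' = {1, 2, 3, 4, 9, 10, 11, 12, 13, 15, 19, 21, 22, 23, 24}

{1, 2, 3, 4, 9, 10, 11, 12, 13, 15, 19, 21, 22, 23, 24}


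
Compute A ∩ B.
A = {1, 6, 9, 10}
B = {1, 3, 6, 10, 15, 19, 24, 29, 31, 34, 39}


Set A = {1, 6, 9, 10}
Set B = {1, 3, 6, 10, 15, 19, 24, 29, 31, 34, 39}
A ∩ B includes only elements in both sets.
Check each element of A against B:
1 ✓, 6 ✓, 9 ✗, 10 ✓
A ∩ B = {1, 6, 10}

{1, 6, 10}


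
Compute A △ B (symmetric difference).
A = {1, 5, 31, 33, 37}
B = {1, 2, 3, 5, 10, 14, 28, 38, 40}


Set A = {1, 5, 31, 33, 37}
Set B = {1, 2, 3, 5, 10, 14, 28, 38, 40}
A △ B = (A \ B) ∪ (B \ A)
Elements in A but not B: {31, 33, 37}
Elements in B but not A: {2, 3, 10, 14, 28, 38, 40}
A △ B = {2, 3, 10, 14, 28, 31, 33, 37, 38, 40}

{2, 3, 10, 14, 28, 31, 33, 37, 38, 40}


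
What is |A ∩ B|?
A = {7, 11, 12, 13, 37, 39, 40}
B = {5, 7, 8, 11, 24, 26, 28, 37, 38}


Set A = {7, 11, 12, 13, 37, 39, 40}
Set B = {5, 7, 8, 11, 24, 26, 28, 37, 38}
A ∩ B = {7, 11, 37}
|A ∩ B| = 3

3


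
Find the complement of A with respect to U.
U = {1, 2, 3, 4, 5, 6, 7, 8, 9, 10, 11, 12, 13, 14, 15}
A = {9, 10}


Universal set U = {1, 2, 3, 4, 5, 6, 7, 8, 9, 10, 11, 12, 13, 14, 15}
Set A = {9, 10}
A' = U \ A = elements in U but not in A
Checking each element of U:
1 (not in A, include), 2 (not in A, include), 3 (not in A, include), 4 (not in A, include), 5 (not in A, include), 6 (not in A, include), 7 (not in A, include), 8 (not in A, include), 9 (in A, exclude), 10 (in A, exclude), 11 (not in A, include), 12 (not in A, include), 13 (not in A, include), 14 (not in A, include), 15 (not in A, include)
A' = {1, 2, 3, 4, 5, 6, 7, 8, 11, 12, 13, 14, 15}

{1, 2, 3, 4, 5, 6, 7, 8, 11, 12, 13, 14, 15}


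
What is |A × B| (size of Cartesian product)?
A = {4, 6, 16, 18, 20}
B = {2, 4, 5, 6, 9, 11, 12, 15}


Set A = {4, 6, 16, 18, 20} has 5 elements.
Set B = {2, 4, 5, 6, 9, 11, 12, 15} has 8 elements.
|A × B| = |A| × |B| = 5 × 8 = 40

40


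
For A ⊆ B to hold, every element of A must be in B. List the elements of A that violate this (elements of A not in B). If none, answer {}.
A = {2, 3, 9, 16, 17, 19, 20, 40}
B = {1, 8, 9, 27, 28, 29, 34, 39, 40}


Set A = {2, 3, 9, 16, 17, 19, 20, 40}
Set B = {1, 8, 9, 27, 28, 29, 34, 39, 40}
Check each element of A against B:
2 ∉ B (include), 3 ∉ B (include), 9 ∈ B, 16 ∉ B (include), 17 ∉ B (include), 19 ∉ B (include), 20 ∉ B (include), 40 ∈ B
Elements of A not in B: {2, 3, 16, 17, 19, 20}

{2, 3, 16, 17, 19, 20}


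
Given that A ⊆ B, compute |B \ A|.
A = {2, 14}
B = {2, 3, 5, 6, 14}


Set A = {2, 14}, |A| = 2
Set B = {2, 3, 5, 6, 14}, |B| = 5
Since A ⊆ B: B \ A = {3, 5, 6}
|B| - |A| = 5 - 2 = 3

3


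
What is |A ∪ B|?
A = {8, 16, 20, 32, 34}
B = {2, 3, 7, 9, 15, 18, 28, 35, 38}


Set A = {8, 16, 20, 32, 34}, |A| = 5
Set B = {2, 3, 7, 9, 15, 18, 28, 35, 38}, |B| = 9
A ∩ B = {}, |A ∩ B| = 0
|A ∪ B| = |A| + |B| - |A ∩ B| = 5 + 9 - 0 = 14

14


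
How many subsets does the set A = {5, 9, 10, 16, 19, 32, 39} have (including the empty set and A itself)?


Set A = {5, 9, 10, 16, 19, 32, 39}
|A| = 7
The power set P(A) contains all subsets of A.
|P(A)| = 2^|A| = 2^7 = 128

128


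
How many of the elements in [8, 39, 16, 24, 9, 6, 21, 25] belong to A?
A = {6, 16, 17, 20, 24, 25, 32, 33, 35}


Set A = {6, 16, 17, 20, 24, 25, 32, 33, 35}
Candidates: [8, 39, 16, 24, 9, 6, 21, 25]
Check each candidate:
8 ∉ A, 39 ∉ A, 16 ∈ A, 24 ∈ A, 9 ∉ A, 6 ∈ A, 21 ∉ A, 25 ∈ A
Count of candidates in A: 4

4


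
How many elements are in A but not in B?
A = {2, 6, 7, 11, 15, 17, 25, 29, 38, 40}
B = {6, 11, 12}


Set A = {2, 6, 7, 11, 15, 17, 25, 29, 38, 40}
Set B = {6, 11, 12}
A \ B = {2, 7, 15, 17, 25, 29, 38, 40}
|A \ B| = 8

8


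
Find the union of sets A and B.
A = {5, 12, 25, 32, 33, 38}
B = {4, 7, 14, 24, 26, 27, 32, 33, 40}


Set A = {5, 12, 25, 32, 33, 38}
Set B = {4, 7, 14, 24, 26, 27, 32, 33, 40}
A ∪ B includes all elements in either set.
Elements from A: {5, 12, 25, 32, 33, 38}
Elements from B not already included: {4, 7, 14, 24, 26, 27, 40}
A ∪ B = {4, 5, 7, 12, 14, 24, 25, 26, 27, 32, 33, 38, 40}

{4, 5, 7, 12, 14, 24, 25, 26, 27, 32, 33, 38, 40}


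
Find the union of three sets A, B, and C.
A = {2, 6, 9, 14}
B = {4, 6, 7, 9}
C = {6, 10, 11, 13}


Set A = {2, 6, 9, 14}
Set B = {4, 6, 7, 9}
Set C = {6, 10, 11, 13}
First, A ∪ B = {2, 4, 6, 7, 9, 14}
Then, (A ∪ B) ∪ C = {2, 4, 6, 7, 9, 10, 11, 13, 14}

{2, 4, 6, 7, 9, 10, 11, 13, 14}


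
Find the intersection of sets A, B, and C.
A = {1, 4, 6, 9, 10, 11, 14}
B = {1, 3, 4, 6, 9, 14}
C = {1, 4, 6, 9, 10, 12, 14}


Set A = {1, 4, 6, 9, 10, 11, 14}
Set B = {1, 3, 4, 6, 9, 14}
Set C = {1, 4, 6, 9, 10, 12, 14}
First, A ∩ B = {1, 4, 6, 9, 14}
Then, (A ∩ B) ∩ C = {1, 4, 6, 9, 14}

{1, 4, 6, 9, 14}


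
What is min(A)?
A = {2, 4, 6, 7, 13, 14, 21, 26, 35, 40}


Set A = {2, 4, 6, 7, 13, 14, 21, 26, 35, 40}
Elements in ascending order: 2, 4, 6, 7, 13, 14, 21, 26, 35, 40
The smallest element is 2.

2


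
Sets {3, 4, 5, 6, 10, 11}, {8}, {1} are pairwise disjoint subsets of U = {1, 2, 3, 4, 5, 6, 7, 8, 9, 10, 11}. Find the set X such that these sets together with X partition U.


U = {1, 2, 3, 4, 5, 6, 7, 8, 9, 10, 11}
Shown blocks: {3, 4, 5, 6, 10, 11}, {8}, {1}
A partition's blocks are pairwise disjoint and cover U, so the missing block = U \ (union of shown blocks).
Union of shown blocks: {1, 3, 4, 5, 6, 8, 10, 11}
Missing block = U \ (union) = {2, 7, 9}

{2, 7, 9}


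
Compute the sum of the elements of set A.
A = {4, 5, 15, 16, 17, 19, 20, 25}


Set A = {4, 5, 15, 16, 17, 19, 20, 25}
Sum = 4 + 5 + 15 + 16 + 17 + 19 + 20 + 25 = 121

121


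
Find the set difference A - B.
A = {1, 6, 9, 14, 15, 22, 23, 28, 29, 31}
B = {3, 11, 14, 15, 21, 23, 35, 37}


Set A = {1, 6, 9, 14, 15, 22, 23, 28, 29, 31}
Set B = {3, 11, 14, 15, 21, 23, 35, 37}
A \ B includes elements in A that are not in B.
Check each element of A:
1 (not in B, keep), 6 (not in B, keep), 9 (not in B, keep), 14 (in B, remove), 15 (in B, remove), 22 (not in B, keep), 23 (in B, remove), 28 (not in B, keep), 29 (not in B, keep), 31 (not in B, keep)
A \ B = {1, 6, 9, 22, 28, 29, 31}

{1, 6, 9, 22, 28, 29, 31}


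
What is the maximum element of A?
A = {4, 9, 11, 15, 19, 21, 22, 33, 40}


Set A = {4, 9, 11, 15, 19, 21, 22, 33, 40}
Elements in ascending order: 4, 9, 11, 15, 19, 21, 22, 33, 40
The largest element is 40.

40


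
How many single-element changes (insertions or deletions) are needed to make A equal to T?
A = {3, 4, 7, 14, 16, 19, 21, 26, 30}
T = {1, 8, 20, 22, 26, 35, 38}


Set A = {3, 4, 7, 14, 16, 19, 21, 26, 30}
Set T = {1, 8, 20, 22, 26, 35, 38}
Elements to remove from A (in A, not in T): {3, 4, 7, 14, 16, 19, 21, 30} → 8 removals
Elements to add to A (in T, not in A): {1, 8, 20, 22, 35, 38} → 6 additions
Total edits = 8 + 6 = 14

14


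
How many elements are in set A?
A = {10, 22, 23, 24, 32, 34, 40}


Set A = {10, 22, 23, 24, 32, 34, 40}
Listing elements: 10, 22, 23, 24, 32, 34, 40
Counting: 7 elements
|A| = 7

7


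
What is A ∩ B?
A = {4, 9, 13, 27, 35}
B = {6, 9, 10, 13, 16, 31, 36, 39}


Set A = {4, 9, 13, 27, 35}
Set B = {6, 9, 10, 13, 16, 31, 36, 39}
A ∩ B includes only elements in both sets.
Check each element of A against B:
4 ✗, 9 ✓, 13 ✓, 27 ✗, 35 ✗
A ∩ B = {9, 13}

{9, 13}


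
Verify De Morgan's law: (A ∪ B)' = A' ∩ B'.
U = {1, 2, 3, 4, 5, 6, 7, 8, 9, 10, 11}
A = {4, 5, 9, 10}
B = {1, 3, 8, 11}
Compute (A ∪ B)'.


U = {1, 2, 3, 4, 5, 6, 7, 8, 9, 10, 11}
A = {4, 5, 9, 10}, B = {1, 3, 8, 11}
A ∪ B = {1, 3, 4, 5, 8, 9, 10, 11}
(A ∪ B)' = U \ (A ∪ B) = {2, 6, 7}
Verification via A' ∩ B': A' = {1, 2, 3, 6, 7, 8, 11}, B' = {2, 4, 5, 6, 7, 9, 10}
A' ∩ B' = {2, 6, 7} ✓

{2, 6, 7}


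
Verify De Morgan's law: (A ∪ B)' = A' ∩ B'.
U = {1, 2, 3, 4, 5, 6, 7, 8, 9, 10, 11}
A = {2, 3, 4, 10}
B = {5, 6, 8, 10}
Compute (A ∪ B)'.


U = {1, 2, 3, 4, 5, 6, 7, 8, 9, 10, 11}
A = {2, 3, 4, 10}, B = {5, 6, 8, 10}
A ∪ B = {2, 3, 4, 5, 6, 8, 10}
(A ∪ B)' = U \ (A ∪ B) = {1, 7, 9, 11}
Verification via A' ∩ B': A' = {1, 5, 6, 7, 8, 9, 11}, B' = {1, 2, 3, 4, 7, 9, 11}
A' ∩ B' = {1, 7, 9, 11} ✓

{1, 7, 9, 11}


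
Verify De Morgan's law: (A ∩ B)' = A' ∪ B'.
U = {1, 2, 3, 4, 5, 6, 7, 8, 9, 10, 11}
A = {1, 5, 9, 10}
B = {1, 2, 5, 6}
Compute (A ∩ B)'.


U = {1, 2, 3, 4, 5, 6, 7, 8, 9, 10, 11}
A = {1, 5, 9, 10}, B = {1, 2, 5, 6}
A ∩ B = {1, 5}
(A ∩ B)' = U \ (A ∩ B) = {2, 3, 4, 6, 7, 8, 9, 10, 11}
Verification via A' ∪ B': A' = {2, 3, 4, 6, 7, 8, 11}, B' = {3, 4, 7, 8, 9, 10, 11}
A' ∪ B' = {2, 3, 4, 6, 7, 8, 9, 10, 11} ✓

{2, 3, 4, 6, 7, 8, 9, 10, 11}


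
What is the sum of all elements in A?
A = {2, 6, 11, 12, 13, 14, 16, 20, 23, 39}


Set A = {2, 6, 11, 12, 13, 14, 16, 20, 23, 39}
Sum = 2 + 6 + 11 + 12 + 13 + 14 + 16 + 20 + 23 + 39 = 156

156


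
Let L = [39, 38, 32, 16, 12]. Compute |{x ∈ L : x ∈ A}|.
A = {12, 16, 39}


Set A = {12, 16, 39}
Candidates: [39, 38, 32, 16, 12]
Check each candidate:
39 ∈ A, 38 ∉ A, 32 ∉ A, 16 ∈ A, 12 ∈ A
Count of candidates in A: 3

3


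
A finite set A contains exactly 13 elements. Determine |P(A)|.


The set has 13 elements.
The power set contains all possible subsets.
|P(A)| = 2^|A| = 2^13 = 8192

8192


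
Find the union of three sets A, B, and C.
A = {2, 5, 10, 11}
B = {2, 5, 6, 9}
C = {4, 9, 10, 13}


Set A = {2, 5, 10, 11}
Set B = {2, 5, 6, 9}
Set C = {4, 9, 10, 13}
First, A ∪ B = {2, 5, 6, 9, 10, 11}
Then, (A ∪ B) ∪ C = {2, 4, 5, 6, 9, 10, 11, 13}

{2, 4, 5, 6, 9, 10, 11, 13}


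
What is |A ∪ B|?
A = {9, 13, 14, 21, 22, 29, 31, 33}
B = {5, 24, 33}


Set A = {9, 13, 14, 21, 22, 29, 31, 33}, |A| = 8
Set B = {5, 24, 33}, |B| = 3
A ∩ B = {33}, |A ∩ B| = 1
|A ∪ B| = |A| + |B| - |A ∩ B| = 8 + 3 - 1 = 10

10


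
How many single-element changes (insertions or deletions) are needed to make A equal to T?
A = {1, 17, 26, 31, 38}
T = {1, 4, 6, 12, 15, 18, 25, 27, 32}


Set A = {1, 17, 26, 31, 38}
Set T = {1, 4, 6, 12, 15, 18, 25, 27, 32}
Elements to remove from A (in A, not in T): {17, 26, 31, 38} → 4 removals
Elements to add to A (in T, not in A): {4, 6, 12, 15, 18, 25, 27, 32} → 8 additions
Total edits = 4 + 8 = 12

12


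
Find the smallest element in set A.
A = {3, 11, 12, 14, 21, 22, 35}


Set A = {3, 11, 12, 14, 21, 22, 35}
Elements in ascending order: 3, 11, 12, 14, 21, 22, 35
The smallest element is 3.

3


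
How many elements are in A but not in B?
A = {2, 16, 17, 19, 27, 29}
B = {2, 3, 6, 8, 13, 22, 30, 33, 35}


Set A = {2, 16, 17, 19, 27, 29}
Set B = {2, 3, 6, 8, 13, 22, 30, 33, 35}
A \ B = {16, 17, 19, 27, 29}
|A \ B| = 5

5


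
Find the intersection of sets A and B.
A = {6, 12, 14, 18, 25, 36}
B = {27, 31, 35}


Set A = {6, 12, 14, 18, 25, 36}
Set B = {27, 31, 35}
A ∩ B includes only elements in both sets.
Check each element of A against B:
6 ✗, 12 ✗, 14 ✗, 18 ✗, 25 ✗, 36 ✗
A ∩ B = {}

{}


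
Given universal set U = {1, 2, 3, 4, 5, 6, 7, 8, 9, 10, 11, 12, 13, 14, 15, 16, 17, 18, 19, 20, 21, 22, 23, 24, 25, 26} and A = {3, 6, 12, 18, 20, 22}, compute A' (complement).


Universal set U = {1, 2, 3, 4, 5, 6, 7, 8, 9, 10, 11, 12, 13, 14, 15, 16, 17, 18, 19, 20, 21, 22, 23, 24, 25, 26}
Set A = {3, 6, 12, 18, 20, 22}
A' = U \ A = elements in U but not in A
Checking each element of U:
1 (not in A, include), 2 (not in A, include), 3 (in A, exclude), 4 (not in A, include), 5 (not in A, include), 6 (in A, exclude), 7 (not in A, include), 8 (not in A, include), 9 (not in A, include), 10 (not in A, include), 11 (not in A, include), 12 (in A, exclude), 13 (not in A, include), 14 (not in A, include), 15 (not in A, include), 16 (not in A, include), 17 (not in A, include), 18 (in A, exclude), 19 (not in A, include), 20 (in A, exclude), 21 (not in A, include), 22 (in A, exclude), 23 (not in A, include), 24 (not in A, include), 25 (not in A, include), 26 (not in A, include)
A' = {1, 2, 4, 5, 7, 8, 9, 10, 11, 13, 14, 15, 16, 17, 19, 21, 23, 24, 25, 26}

{1, 2, 4, 5, 7, 8, 9, 10, 11, 13, 14, 15, 16, 17, 19, 21, 23, 24, 25, 26}


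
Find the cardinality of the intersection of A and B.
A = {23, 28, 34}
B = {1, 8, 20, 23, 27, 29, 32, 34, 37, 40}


Set A = {23, 28, 34}
Set B = {1, 8, 20, 23, 27, 29, 32, 34, 37, 40}
A ∩ B = {23, 34}
|A ∩ B| = 2

2


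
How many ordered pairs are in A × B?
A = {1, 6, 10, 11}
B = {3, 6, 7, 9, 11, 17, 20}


Set A = {1, 6, 10, 11} has 4 elements.
Set B = {3, 6, 7, 9, 11, 17, 20} has 7 elements.
|A × B| = |A| × |B| = 4 × 7 = 28

28


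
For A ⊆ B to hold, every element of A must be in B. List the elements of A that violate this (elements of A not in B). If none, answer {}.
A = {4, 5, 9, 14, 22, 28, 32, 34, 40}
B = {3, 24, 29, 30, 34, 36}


Set A = {4, 5, 9, 14, 22, 28, 32, 34, 40}
Set B = {3, 24, 29, 30, 34, 36}
Check each element of A against B:
4 ∉ B (include), 5 ∉ B (include), 9 ∉ B (include), 14 ∉ B (include), 22 ∉ B (include), 28 ∉ B (include), 32 ∉ B (include), 34 ∈ B, 40 ∉ B (include)
Elements of A not in B: {4, 5, 9, 14, 22, 28, 32, 40}

{4, 5, 9, 14, 22, 28, 32, 40}


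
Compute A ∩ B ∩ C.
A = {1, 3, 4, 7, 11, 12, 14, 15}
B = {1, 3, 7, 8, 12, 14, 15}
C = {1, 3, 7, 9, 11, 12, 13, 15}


Set A = {1, 3, 4, 7, 11, 12, 14, 15}
Set B = {1, 3, 7, 8, 12, 14, 15}
Set C = {1, 3, 7, 9, 11, 12, 13, 15}
First, A ∩ B = {1, 3, 7, 12, 14, 15}
Then, (A ∩ B) ∩ C = {1, 3, 7, 12, 15}

{1, 3, 7, 12, 15}


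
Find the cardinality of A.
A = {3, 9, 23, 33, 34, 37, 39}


Set A = {3, 9, 23, 33, 34, 37, 39}
Listing elements: 3, 9, 23, 33, 34, 37, 39
Counting: 7 elements
|A| = 7

7


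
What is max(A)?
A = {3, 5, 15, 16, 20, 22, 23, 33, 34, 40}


Set A = {3, 5, 15, 16, 20, 22, 23, 33, 34, 40}
Elements in ascending order: 3, 5, 15, 16, 20, 22, 23, 33, 34, 40
The largest element is 40.

40


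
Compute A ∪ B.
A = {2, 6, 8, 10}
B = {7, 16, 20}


Set A = {2, 6, 8, 10}
Set B = {7, 16, 20}
A ∪ B includes all elements in either set.
Elements from A: {2, 6, 8, 10}
Elements from B not already included: {7, 16, 20}
A ∪ B = {2, 6, 7, 8, 10, 16, 20}

{2, 6, 7, 8, 10, 16, 20}


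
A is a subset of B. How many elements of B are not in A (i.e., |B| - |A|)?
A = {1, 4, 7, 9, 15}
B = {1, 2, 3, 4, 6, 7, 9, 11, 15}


Set A = {1, 4, 7, 9, 15}, |A| = 5
Set B = {1, 2, 3, 4, 6, 7, 9, 11, 15}, |B| = 9
Since A ⊆ B: B \ A = {2, 3, 6, 11}
|B| - |A| = 9 - 5 = 4

4


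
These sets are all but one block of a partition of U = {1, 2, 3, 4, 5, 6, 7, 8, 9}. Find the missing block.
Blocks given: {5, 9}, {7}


U = {1, 2, 3, 4, 5, 6, 7, 8, 9}
Shown blocks: {5, 9}, {7}
A partition's blocks are pairwise disjoint and cover U, so the missing block = U \ (union of shown blocks).
Union of shown blocks: {5, 7, 9}
Missing block = U \ (union) = {1, 2, 3, 4, 6, 8}

{1, 2, 3, 4, 6, 8}


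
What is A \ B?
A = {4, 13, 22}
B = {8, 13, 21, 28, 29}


Set A = {4, 13, 22}
Set B = {8, 13, 21, 28, 29}
A \ B includes elements in A that are not in B.
Check each element of A:
4 (not in B, keep), 13 (in B, remove), 22 (not in B, keep)
A \ B = {4, 22}

{4, 22}


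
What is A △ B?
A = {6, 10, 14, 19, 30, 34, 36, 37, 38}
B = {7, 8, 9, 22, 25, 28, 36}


Set A = {6, 10, 14, 19, 30, 34, 36, 37, 38}
Set B = {7, 8, 9, 22, 25, 28, 36}
A △ B = (A \ B) ∪ (B \ A)
Elements in A but not B: {6, 10, 14, 19, 30, 34, 37, 38}
Elements in B but not A: {7, 8, 9, 22, 25, 28}
A △ B = {6, 7, 8, 9, 10, 14, 19, 22, 25, 28, 30, 34, 37, 38}

{6, 7, 8, 9, 10, 14, 19, 22, 25, 28, 30, 34, 37, 38}


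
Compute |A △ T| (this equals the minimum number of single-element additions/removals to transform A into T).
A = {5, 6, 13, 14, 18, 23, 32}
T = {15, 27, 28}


Set A = {5, 6, 13, 14, 18, 23, 32}
Set T = {15, 27, 28}
Elements to remove from A (in A, not in T): {5, 6, 13, 14, 18, 23, 32} → 7 removals
Elements to add to A (in T, not in A): {15, 27, 28} → 3 additions
Total edits = 7 + 3 = 10

10


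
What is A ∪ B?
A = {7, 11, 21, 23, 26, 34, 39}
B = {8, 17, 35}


Set A = {7, 11, 21, 23, 26, 34, 39}
Set B = {8, 17, 35}
A ∪ B includes all elements in either set.
Elements from A: {7, 11, 21, 23, 26, 34, 39}
Elements from B not already included: {8, 17, 35}
A ∪ B = {7, 8, 11, 17, 21, 23, 26, 34, 35, 39}

{7, 8, 11, 17, 21, 23, 26, 34, 35, 39}


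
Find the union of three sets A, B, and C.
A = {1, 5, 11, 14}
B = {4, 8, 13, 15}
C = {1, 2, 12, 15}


Set A = {1, 5, 11, 14}
Set B = {4, 8, 13, 15}
Set C = {1, 2, 12, 15}
First, A ∪ B = {1, 4, 5, 8, 11, 13, 14, 15}
Then, (A ∪ B) ∪ C = {1, 2, 4, 5, 8, 11, 12, 13, 14, 15}

{1, 2, 4, 5, 8, 11, 12, 13, 14, 15}


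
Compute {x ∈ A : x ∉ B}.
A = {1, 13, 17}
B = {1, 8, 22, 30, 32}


Set A = {1, 13, 17}
Set B = {1, 8, 22, 30, 32}
Check each element of A against B:
1 ∈ B, 13 ∉ B (include), 17 ∉ B (include)
Elements of A not in B: {13, 17}

{13, 17}


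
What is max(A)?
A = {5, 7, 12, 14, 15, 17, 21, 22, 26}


Set A = {5, 7, 12, 14, 15, 17, 21, 22, 26}
Elements in ascending order: 5, 7, 12, 14, 15, 17, 21, 22, 26
The largest element is 26.

26


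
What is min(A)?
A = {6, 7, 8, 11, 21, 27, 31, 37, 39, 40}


Set A = {6, 7, 8, 11, 21, 27, 31, 37, 39, 40}
Elements in ascending order: 6, 7, 8, 11, 21, 27, 31, 37, 39, 40
The smallest element is 6.

6


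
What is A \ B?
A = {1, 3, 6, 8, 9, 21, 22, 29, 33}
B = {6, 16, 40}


Set A = {1, 3, 6, 8, 9, 21, 22, 29, 33}
Set B = {6, 16, 40}
A \ B includes elements in A that are not in B.
Check each element of A:
1 (not in B, keep), 3 (not in B, keep), 6 (in B, remove), 8 (not in B, keep), 9 (not in B, keep), 21 (not in B, keep), 22 (not in B, keep), 29 (not in B, keep), 33 (not in B, keep)
A \ B = {1, 3, 8, 9, 21, 22, 29, 33}

{1, 3, 8, 9, 21, 22, 29, 33}


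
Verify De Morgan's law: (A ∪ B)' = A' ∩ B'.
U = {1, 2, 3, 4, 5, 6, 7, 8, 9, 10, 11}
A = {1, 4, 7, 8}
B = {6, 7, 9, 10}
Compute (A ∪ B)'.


U = {1, 2, 3, 4, 5, 6, 7, 8, 9, 10, 11}
A = {1, 4, 7, 8}, B = {6, 7, 9, 10}
A ∪ B = {1, 4, 6, 7, 8, 9, 10}
(A ∪ B)' = U \ (A ∪ B) = {2, 3, 5, 11}
Verification via A' ∩ B': A' = {2, 3, 5, 6, 9, 10, 11}, B' = {1, 2, 3, 4, 5, 8, 11}
A' ∩ B' = {2, 3, 5, 11} ✓

{2, 3, 5, 11}


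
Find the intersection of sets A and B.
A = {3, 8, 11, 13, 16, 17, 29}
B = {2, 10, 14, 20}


Set A = {3, 8, 11, 13, 16, 17, 29}
Set B = {2, 10, 14, 20}
A ∩ B includes only elements in both sets.
Check each element of A against B:
3 ✗, 8 ✗, 11 ✗, 13 ✗, 16 ✗, 17 ✗, 29 ✗
A ∩ B = {}

{}


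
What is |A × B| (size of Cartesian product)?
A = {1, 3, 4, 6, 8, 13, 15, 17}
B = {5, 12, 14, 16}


Set A = {1, 3, 4, 6, 8, 13, 15, 17} has 8 elements.
Set B = {5, 12, 14, 16} has 4 elements.
|A × B| = |A| × |B| = 8 × 4 = 32

32


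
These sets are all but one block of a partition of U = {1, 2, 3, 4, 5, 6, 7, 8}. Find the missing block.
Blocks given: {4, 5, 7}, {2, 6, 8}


U = {1, 2, 3, 4, 5, 6, 7, 8}
Shown blocks: {4, 5, 7}, {2, 6, 8}
A partition's blocks are pairwise disjoint and cover U, so the missing block = U \ (union of shown blocks).
Union of shown blocks: {2, 4, 5, 6, 7, 8}
Missing block = U \ (union) = {1, 3}

{1, 3}


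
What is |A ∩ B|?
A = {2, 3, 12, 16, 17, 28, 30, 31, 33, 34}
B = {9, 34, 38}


Set A = {2, 3, 12, 16, 17, 28, 30, 31, 33, 34}
Set B = {9, 34, 38}
A ∩ B = {34}
|A ∩ B| = 1

1


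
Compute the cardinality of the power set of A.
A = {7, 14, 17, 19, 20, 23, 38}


Set A = {7, 14, 17, 19, 20, 23, 38}
|A| = 7
The power set P(A) contains all subsets of A.
|P(A)| = 2^|A| = 2^7 = 128

128


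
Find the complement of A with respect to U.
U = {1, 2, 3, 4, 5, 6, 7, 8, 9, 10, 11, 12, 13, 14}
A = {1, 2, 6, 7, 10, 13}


Universal set U = {1, 2, 3, 4, 5, 6, 7, 8, 9, 10, 11, 12, 13, 14}
Set A = {1, 2, 6, 7, 10, 13}
A' = U \ A = elements in U but not in A
Checking each element of U:
1 (in A, exclude), 2 (in A, exclude), 3 (not in A, include), 4 (not in A, include), 5 (not in A, include), 6 (in A, exclude), 7 (in A, exclude), 8 (not in A, include), 9 (not in A, include), 10 (in A, exclude), 11 (not in A, include), 12 (not in A, include), 13 (in A, exclude), 14 (not in A, include)
A' = {3, 4, 5, 8, 9, 11, 12, 14}

{3, 4, 5, 8, 9, 11, 12, 14}


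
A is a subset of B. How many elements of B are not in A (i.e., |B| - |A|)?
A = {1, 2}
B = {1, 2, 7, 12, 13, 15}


Set A = {1, 2}, |A| = 2
Set B = {1, 2, 7, 12, 13, 15}, |B| = 6
Since A ⊆ B: B \ A = {7, 12, 13, 15}
|B| - |A| = 6 - 2 = 4

4


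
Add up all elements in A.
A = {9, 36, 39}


Set A = {9, 36, 39}
Sum = 9 + 36 + 39 = 84

84


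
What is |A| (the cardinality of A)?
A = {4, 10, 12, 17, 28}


Set A = {4, 10, 12, 17, 28}
Listing elements: 4, 10, 12, 17, 28
Counting: 5 elements
|A| = 5

5


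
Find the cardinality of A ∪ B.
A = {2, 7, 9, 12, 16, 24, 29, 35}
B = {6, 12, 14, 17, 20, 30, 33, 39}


Set A = {2, 7, 9, 12, 16, 24, 29, 35}, |A| = 8
Set B = {6, 12, 14, 17, 20, 30, 33, 39}, |B| = 8
A ∩ B = {12}, |A ∩ B| = 1
|A ∪ B| = |A| + |B| - |A ∩ B| = 8 + 8 - 1 = 15

15


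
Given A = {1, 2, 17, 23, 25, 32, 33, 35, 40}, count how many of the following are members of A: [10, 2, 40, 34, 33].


Set A = {1, 2, 17, 23, 25, 32, 33, 35, 40}
Candidates: [10, 2, 40, 34, 33]
Check each candidate:
10 ∉ A, 2 ∈ A, 40 ∈ A, 34 ∉ A, 33 ∈ A
Count of candidates in A: 3

3


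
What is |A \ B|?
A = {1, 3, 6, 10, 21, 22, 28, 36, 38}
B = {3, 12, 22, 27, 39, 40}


Set A = {1, 3, 6, 10, 21, 22, 28, 36, 38}
Set B = {3, 12, 22, 27, 39, 40}
A \ B = {1, 6, 10, 21, 28, 36, 38}
|A \ B| = 7

7


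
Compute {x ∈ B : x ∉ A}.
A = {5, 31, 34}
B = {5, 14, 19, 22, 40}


Set A = {5, 31, 34}
Set B = {5, 14, 19, 22, 40}
Check each element of B against A:
5 ∈ A, 14 ∉ A (include), 19 ∉ A (include), 22 ∉ A (include), 40 ∉ A (include)
Elements of B not in A: {14, 19, 22, 40}

{14, 19, 22, 40}


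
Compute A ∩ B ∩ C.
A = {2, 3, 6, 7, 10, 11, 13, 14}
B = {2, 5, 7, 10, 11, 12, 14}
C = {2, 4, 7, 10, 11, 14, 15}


Set A = {2, 3, 6, 7, 10, 11, 13, 14}
Set B = {2, 5, 7, 10, 11, 12, 14}
Set C = {2, 4, 7, 10, 11, 14, 15}
First, A ∩ B = {2, 7, 10, 11, 14}
Then, (A ∩ B) ∩ C = {2, 7, 10, 11, 14}

{2, 7, 10, 11, 14}


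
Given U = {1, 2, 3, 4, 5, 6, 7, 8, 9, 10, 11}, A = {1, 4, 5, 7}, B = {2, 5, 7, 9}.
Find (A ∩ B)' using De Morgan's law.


U = {1, 2, 3, 4, 5, 6, 7, 8, 9, 10, 11}
A = {1, 4, 5, 7}, B = {2, 5, 7, 9}
A ∩ B = {5, 7}
(A ∩ B)' = U \ (A ∩ B) = {1, 2, 3, 4, 6, 8, 9, 10, 11}
Verification via A' ∪ B': A' = {2, 3, 6, 8, 9, 10, 11}, B' = {1, 3, 4, 6, 8, 10, 11}
A' ∪ B' = {1, 2, 3, 4, 6, 8, 9, 10, 11} ✓

{1, 2, 3, 4, 6, 8, 9, 10, 11}


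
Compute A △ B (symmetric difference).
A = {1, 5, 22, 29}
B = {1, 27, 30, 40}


Set A = {1, 5, 22, 29}
Set B = {1, 27, 30, 40}
A △ B = (A \ B) ∪ (B \ A)
Elements in A but not B: {5, 22, 29}
Elements in B but not A: {27, 30, 40}
A △ B = {5, 22, 27, 29, 30, 40}

{5, 22, 27, 29, 30, 40}


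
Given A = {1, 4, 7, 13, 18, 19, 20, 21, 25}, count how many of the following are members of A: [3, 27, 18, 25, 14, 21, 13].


Set A = {1, 4, 7, 13, 18, 19, 20, 21, 25}
Candidates: [3, 27, 18, 25, 14, 21, 13]
Check each candidate:
3 ∉ A, 27 ∉ A, 18 ∈ A, 25 ∈ A, 14 ∉ A, 21 ∈ A, 13 ∈ A
Count of candidates in A: 4

4


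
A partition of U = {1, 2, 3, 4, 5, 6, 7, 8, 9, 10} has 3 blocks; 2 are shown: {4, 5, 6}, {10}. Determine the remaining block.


U = {1, 2, 3, 4, 5, 6, 7, 8, 9, 10}
Shown blocks: {4, 5, 6}, {10}
A partition's blocks are pairwise disjoint and cover U, so the missing block = U \ (union of shown blocks).
Union of shown blocks: {4, 5, 6, 10}
Missing block = U \ (union) = {1, 2, 3, 7, 8, 9}

{1, 2, 3, 7, 8, 9}


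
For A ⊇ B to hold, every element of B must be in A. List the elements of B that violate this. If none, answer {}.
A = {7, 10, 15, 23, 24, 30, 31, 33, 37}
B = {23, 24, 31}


Set A = {7, 10, 15, 23, 24, 30, 31, 33, 37}
Set B = {23, 24, 31}
Check each element of B against A:
23 ∈ A, 24 ∈ A, 31 ∈ A
Elements of B not in A: {}

{}


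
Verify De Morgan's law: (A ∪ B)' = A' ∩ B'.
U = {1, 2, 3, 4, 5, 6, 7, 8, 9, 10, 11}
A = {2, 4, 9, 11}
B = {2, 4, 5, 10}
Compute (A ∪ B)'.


U = {1, 2, 3, 4, 5, 6, 7, 8, 9, 10, 11}
A = {2, 4, 9, 11}, B = {2, 4, 5, 10}
A ∪ B = {2, 4, 5, 9, 10, 11}
(A ∪ B)' = U \ (A ∪ B) = {1, 3, 6, 7, 8}
Verification via A' ∩ B': A' = {1, 3, 5, 6, 7, 8, 10}, B' = {1, 3, 6, 7, 8, 9, 11}
A' ∩ B' = {1, 3, 6, 7, 8} ✓

{1, 3, 6, 7, 8}


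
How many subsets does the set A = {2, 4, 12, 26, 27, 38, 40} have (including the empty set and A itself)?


Set A = {2, 4, 12, 26, 27, 38, 40}
|A| = 7
The power set P(A) contains all subsets of A.
|P(A)| = 2^|A| = 2^7 = 128

128


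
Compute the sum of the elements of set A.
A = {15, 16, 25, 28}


Set A = {15, 16, 25, 28}
Sum = 15 + 16 + 25 + 28 = 84

84


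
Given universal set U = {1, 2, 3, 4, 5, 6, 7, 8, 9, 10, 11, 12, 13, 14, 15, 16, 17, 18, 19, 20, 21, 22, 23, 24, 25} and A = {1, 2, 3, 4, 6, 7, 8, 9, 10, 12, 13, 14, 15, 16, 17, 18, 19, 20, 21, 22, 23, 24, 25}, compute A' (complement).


Universal set U = {1, 2, 3, 4, 5, 6, 7, 8, 9, 10, 11, 12, 13, 14, 15, 16, 17, 18, 19, 20, 21, 22, 23, 24, 25}
Set A = {1, 2, 3, 4, 6, 7, 8, 9, 10, 12, 13, 14, 15, 16, 17, 18, 19, 20, 21, 22, 23, 24, 25}
A' = U \ A = elements in U but not in A
Checking each element of U:
1 (in A, exclude), 2 (in A, exclude), 3 (in A, exclude), 4 (in A, exclude), 5 (not in A, include), 6 (in A, exclude), 7 (in A, exclude), 8 (in A, exclude), 9 (in A, exclude), 10 (in A, exclude), 11 (not in A, include), 12 (in A, exclude), 13 (in A, exclude), 14 (in A, exclude), 15 (in A, exclude), 16 (in A, exclude), 17 (in A, exclude), 18 (in A, exclude), 19 (in A, exclude), 20 (in A, exclude), 21 (in A, exclude), 22 (in A, exclude), 23 (in A, exclude), 24 (in A, exclude), 25 (in A, exclude)
A' = {5, 11}

{5, 11}


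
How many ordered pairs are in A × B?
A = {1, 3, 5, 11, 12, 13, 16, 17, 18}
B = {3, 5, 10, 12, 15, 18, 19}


Set A = {1, 3, 5, 11, 12, 13, 16, 17, 18} has 9 elements.
Set B = {3, 5, 10, 12, 15, 18, 19} has 7 elements.
|A × B| = |A| × |B| = 9 × 7 = 63

63


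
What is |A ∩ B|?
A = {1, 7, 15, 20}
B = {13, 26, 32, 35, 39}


Set A = {1, 7, 15, 20}
Set B = {13, 26, 32, 35, 39}
A ∩ B = {}
|A ∩ B| = 0

0


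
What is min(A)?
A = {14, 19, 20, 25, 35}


Set A = {14, 19, 20, 25, 35}
Elements in ascending order: 14, 19, 20, 25, 35
The smallest element is 14.

14


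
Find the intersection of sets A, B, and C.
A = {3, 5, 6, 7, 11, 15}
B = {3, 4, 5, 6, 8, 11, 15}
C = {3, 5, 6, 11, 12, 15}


Set A = {3, 5, 6, 7, 11, 15}
Set B = {3, 4, 5, 6, 8, 11, 15}
Set C = {3, 5, 6, 11, 12, 15}
First, A ∩ B = {3, 5, 6, 11, 15}
Then, (A ∩ B) ∩ C = {3, 5, 6, 11, 15}

{3, 5, 6, 11, 15}


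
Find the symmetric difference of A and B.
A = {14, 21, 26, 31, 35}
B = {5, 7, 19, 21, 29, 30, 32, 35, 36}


Set A = {14, 21, 26, 31, 35}
Set B = {5, 7, 19, 21, 29, 30, 32, 35, 36}
A △ B = (A \ B) ∪ (B \ A)
Elements in A but not B: {14, 26, 31}
Elements in B but not A: {5, 7, 19, 29, 30, 32, 36}
A △ B = {5, 7, 14, 19, 26, 29, 30, 31, 32, 36}

{5, 7, 14, 19, 26, 29, 30, 31, 32, 36}


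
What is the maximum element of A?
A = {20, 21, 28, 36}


Set A = {20, 21, 28, 36}
Elements in ascending order: 20, 21, 28, 36
The largest element is 36.

36


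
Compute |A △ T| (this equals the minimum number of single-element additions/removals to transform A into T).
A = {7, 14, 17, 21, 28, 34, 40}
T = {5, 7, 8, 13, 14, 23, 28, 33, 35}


Set A = {7, 14, 17, 21, 28, 34, 40}
Set T = {5, 7, 8, 13, 14, 23, 28, 33, 35}
Elements to remove from A (in A, not in T): {17, 21, 34, 40} → 4 removals
Elements to add to A (in T, not in A): {5, 8, 13, 23, 33, 35} → 6 additions
Total edits = 4 + 6 = 10

10


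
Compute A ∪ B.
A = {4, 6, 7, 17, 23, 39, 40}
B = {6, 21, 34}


Set A = {4, 6, 7, 17, 23, 39, 40}
Set B = {6, 21, 34}
A ∪ B includes all elements in either set.
Elements from A: {4, 6, 7, 17, 23, 39, 40}
Elements from B not already included: {21, 34}
A ∪ B = {4, 6, 7, 17, 21, 23, 34, 39, 40}

{4, 6, 7, 17, 21, 23, 34, 39, 40}
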